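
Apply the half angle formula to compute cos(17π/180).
cos(17π/180) = √((1 + cos 17π/90)/2) = 0.9563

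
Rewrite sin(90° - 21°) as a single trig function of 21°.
sin(90° - 21°) = cos(21°)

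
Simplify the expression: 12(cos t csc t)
12(cos t csc t) = 12(cot t) (using Reciprocal + quotient)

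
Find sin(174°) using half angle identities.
sin(174°) = √((1 - cos 348°)/2) = 0.1045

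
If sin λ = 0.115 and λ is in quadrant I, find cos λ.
cos λ = 0.9934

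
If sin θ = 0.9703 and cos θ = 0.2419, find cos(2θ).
cos(2θ) = cos²θ - sin²θ = -0.883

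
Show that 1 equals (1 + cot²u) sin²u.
RHS = csc²u · sin²u = (1/sin²u) · sin²u = 1 = LHS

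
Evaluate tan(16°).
tan(16°) = 0.2867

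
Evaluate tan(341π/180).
tan(341π/180) = -0.3443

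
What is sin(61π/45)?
sin(61π/45) = -0.8988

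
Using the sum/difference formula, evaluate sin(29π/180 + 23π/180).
sin(29π/180 + 23π/180) = sin 29π/180 cos 23π/180 + cos 29π/180 sin 23π/180 = 0.788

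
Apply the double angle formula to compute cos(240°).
cos(240°) = cos²120° - sin²120° = -1/2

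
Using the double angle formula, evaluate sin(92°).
sin(92°) = 2 sin 46° cos 46° = 0.9994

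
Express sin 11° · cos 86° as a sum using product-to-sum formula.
sin 11° cos 86° = (1/2)[sin(11°+86°) + sin(11°-86°)]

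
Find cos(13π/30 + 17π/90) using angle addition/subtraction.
cos(13π/30 + 17π/90) = cos 13π/30 cos 17π/90 - sin 13π/30 sin 17π/90 = -0.3746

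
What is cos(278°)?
cos(278°) = 0.1392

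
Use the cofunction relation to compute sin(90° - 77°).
sin(90° - 77°) = cos(77°) = 0.225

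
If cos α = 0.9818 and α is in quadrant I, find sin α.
sin α = 0.1899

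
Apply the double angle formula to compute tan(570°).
tan(570°) = 2 tan 285° / (1 - tan²285°) = √3/3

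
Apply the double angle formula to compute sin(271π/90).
sin(271π/90) = 2 sin 271π/180 cos 271π/180 = -0.0349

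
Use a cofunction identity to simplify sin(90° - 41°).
sin(90° - 41°) = cos(41°)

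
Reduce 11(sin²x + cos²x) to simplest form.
11(sin²x + cos²x) = 11 (using Pythagorean identity)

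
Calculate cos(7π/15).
cos(7π/15) = 0.1045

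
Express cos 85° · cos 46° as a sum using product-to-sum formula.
cos 85° cos 46° = (1/2)[cos(85°-46°) + cos(85°+46°)]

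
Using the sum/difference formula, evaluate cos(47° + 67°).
cos(47° + 67°) = cos 47° cos 67° - sin 47° sin 67° = -0.4067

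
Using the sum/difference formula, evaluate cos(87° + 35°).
cos(87° + 35°) = cos 87° cos 35° - sin 87° sin 35° = -0.5299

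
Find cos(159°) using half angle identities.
cos(159°) = -√((1 + cos 318°)/2) = -0.9336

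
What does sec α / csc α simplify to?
sec α / csc α = tan α (using Reciprocal identities)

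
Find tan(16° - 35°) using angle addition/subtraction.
tan(16° - 35°) = (tan 16° - tan 35°)/(1 + tan 16° tan 35°) = -0.3443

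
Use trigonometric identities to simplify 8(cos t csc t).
8(cos t csc t) = 8(cot t) (using Reciprocal + quotient)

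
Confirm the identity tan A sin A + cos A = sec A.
LHS = sin²A/cos A + cos A = (sin²A + cos²A)/cos A = 1/cos A = sec A = RHS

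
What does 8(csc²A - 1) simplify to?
8(csc²A - 1) = 8(cot²A) (using Pythagorean identity)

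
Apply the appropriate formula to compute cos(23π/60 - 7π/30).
cos(23π/60 - 7π/30) = cos 23π/60 cos 7π/30 + sin 23π/60 sin 7π/30 = 0.891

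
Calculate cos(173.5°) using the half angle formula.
cos(173.5°) = -√((1 + cos 347°)/2) = -0.9936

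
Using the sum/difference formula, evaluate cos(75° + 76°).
cos(75° + 76°) = cos 75° cos 76° - sin 75° sin 76° = -0.8746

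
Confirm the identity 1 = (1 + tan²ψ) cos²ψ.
RHS = sec²ψ · cos²ψ = (1/cos²ψ) · cos²ψ = 1 = LHS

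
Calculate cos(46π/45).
cos(46π/45) = -0.9976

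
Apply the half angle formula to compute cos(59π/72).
cos(59π/72) = -√((1 + cos 59π/36)/2) = -0.8434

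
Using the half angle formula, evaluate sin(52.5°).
sin(52.5°) = √((1 - cos 105°)/2) = 0.7934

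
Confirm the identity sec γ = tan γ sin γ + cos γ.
RHS = sin²γ/cos γ + cos γ = (sin²γ + cos²γ)/cos γ = 1/cos γ = sec γ = LHS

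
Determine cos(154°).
cos(154°) = -0.8988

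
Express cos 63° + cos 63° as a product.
cos 63° + cos 63° = 2 cos(63°) cos(0°)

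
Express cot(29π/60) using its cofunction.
cot(29π/60) = tan(π/2 - 29π/60) = tan(π/60)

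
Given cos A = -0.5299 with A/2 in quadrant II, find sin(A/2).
sin(A/2) = ±√((1 - cos A)/2); positive since A/2 ∈ QII, so sin(A/2) = 0.8746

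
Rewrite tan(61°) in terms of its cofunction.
tan(61°) = cot(90° - 61°) = cot(29°)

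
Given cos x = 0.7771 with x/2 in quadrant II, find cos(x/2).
cos(x/2) = ±√((1 + cos x)/2); negative since x/2 ∈ QII, so cos(x/2) = -0.9426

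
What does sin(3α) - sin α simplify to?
sin(3α) - sin α = 2 cos(2α) sin α (using Sum-to-product)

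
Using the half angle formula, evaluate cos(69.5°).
cos(69.5°) = √((1 + cos 139°)/2) = 0.3502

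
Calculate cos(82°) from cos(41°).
cos(82°) = 2cos²41° - 1 = 0.1392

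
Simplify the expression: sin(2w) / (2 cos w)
sin(2w) / (2 cos w) = sin w (using Double angle)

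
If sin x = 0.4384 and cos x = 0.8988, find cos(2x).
cos(2x) = cos²x - sin²x = 0.6156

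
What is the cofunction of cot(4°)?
cot(4°) = tan(90° - 4°) = tan(86°)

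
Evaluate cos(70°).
cos(70°) = 0.342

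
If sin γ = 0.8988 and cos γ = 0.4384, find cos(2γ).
cos(2γ) = cos²γ - sin²γ = -0.6156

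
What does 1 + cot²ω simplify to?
1 + cot²ω = csc²ω (using Pythagorean identity)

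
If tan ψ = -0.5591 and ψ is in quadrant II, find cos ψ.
cos ψ = -0.8728 (using tan²ψ + 1 = sec²ψ)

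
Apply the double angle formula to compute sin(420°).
sin(420°) = 2 sin 210° cos 210° = √3/2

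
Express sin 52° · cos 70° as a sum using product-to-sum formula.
sin 52° cos 70° = (1/2)[sin(52°+70°) + sin(52°-70°)]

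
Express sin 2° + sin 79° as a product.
sin 2° + sin 79° = 2 sin(40.5°) cos(-38.5°)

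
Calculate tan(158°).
tan(158°) = -0.404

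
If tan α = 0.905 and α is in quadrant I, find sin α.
sin α = 0.671 (using tan²α + 1 = sec²α)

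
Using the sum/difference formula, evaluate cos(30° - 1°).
cos(30° - 1°) = cos 30° cos 1° + sin 30° sin 1° = 0.8746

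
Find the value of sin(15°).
sin(15°) = (√6-√2)/4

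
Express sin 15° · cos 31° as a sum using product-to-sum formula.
sin 15° cos 31° = (1/2)[sin(15°+31°) + sin(15°-31°)]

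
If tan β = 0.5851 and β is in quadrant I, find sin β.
sin β = 0.505 (using tan²β + 1 = sec²β)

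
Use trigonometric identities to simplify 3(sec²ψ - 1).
3(sec²ψ - 1) = 3(tan²ψ) (using Pythagorean identity)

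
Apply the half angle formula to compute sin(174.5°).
sin(174.5°) = √((1 - cos 349°)/2) = 0.09585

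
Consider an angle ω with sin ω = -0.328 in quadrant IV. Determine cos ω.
cos ω = √(1 - sin²ω) = 0.9447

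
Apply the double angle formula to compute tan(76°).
tan(76°) = 2 tan 38° / (1 - tan²38°) = 4.011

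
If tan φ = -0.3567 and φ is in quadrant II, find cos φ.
cos φ = -0.9419 (using tan²φ + 1 = sec²φ)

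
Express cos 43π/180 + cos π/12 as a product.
cos 43π/180 + cos π/12 = 2 cos(29π/180) cos(7π/90)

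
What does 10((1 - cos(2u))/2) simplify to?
10((1 - cos(2u))/2) = 10(sin²u) (using Power reduction)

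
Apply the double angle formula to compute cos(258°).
cos(258°) = cos²129° - sin²129° = -0.2079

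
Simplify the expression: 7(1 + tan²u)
7(1 + tan²u) = 7(sec²u) (using Pythagorean identity)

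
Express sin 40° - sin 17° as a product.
sin 40° - sin 17° = 2 cos(28.5°) sin(11.5°)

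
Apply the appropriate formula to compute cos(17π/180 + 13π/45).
cos(17π/180 + 13π/45) = cos 17π/180 cos 13π/45 - sin 17π/180 sin 13π/45 = 0.3584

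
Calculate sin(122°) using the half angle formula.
sin(122°) = √((1 - cos 244°)/2) = 0.848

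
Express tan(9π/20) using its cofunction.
tan(9π/20) = cot(π/2 - 9π/20) = cot(π/20)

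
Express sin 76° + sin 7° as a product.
sin 76° + sin 7° = 2 sin(41.5°) cos(34.5°)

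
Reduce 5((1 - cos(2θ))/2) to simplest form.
5((1 - cos(2θ))/2) = 5(sin²θ) (using Power reduction)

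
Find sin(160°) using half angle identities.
sin(160°) = √((1 - cos 320°)/2) = 0.342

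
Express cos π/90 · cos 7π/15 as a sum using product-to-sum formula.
cos π/90 cos 7π/15 = (1/2)[cos(π/90-7π/15) + cos(π/90+7π/15)]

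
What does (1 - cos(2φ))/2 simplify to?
(1 - cos(2φ))/2 = sin²φ (using Power reduction)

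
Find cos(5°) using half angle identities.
cos(5°) = √((1 + cos 10°)/2) = 0.9962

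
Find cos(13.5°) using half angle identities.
cos(13.5°) = √((1 + cos 27°)/2) = 0.9724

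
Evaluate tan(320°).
tan(320°) = -0.8391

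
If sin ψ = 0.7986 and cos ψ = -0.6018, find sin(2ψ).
sin(2ψ) = 2 sin ψ cos ψ = -0.9612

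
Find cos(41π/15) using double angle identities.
cos(41π/15) = cos²41π/30 - sin²41π/30 = -0.6691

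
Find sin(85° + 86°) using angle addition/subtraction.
sin(85° + 86°) = sin 85° cos 86° + cos 85° sin 86° = 0.1564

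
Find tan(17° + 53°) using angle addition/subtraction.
tan(17° + 53°) = (tan 17° + tan 53°)/(1 - tan 17° tan 53°) = 2.747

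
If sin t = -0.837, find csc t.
csc t = 1/sin t = -1.195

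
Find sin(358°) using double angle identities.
sin(358°) = 2 sin 179° cos 179° = -0.0349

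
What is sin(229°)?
sin(229°) = -0.7547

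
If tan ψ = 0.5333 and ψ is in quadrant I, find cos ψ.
cos ψ = 0.8824 (using tan²ψ + 1 = sec²ψ)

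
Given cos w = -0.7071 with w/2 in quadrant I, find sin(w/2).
sin(w/2) = ±√((1 - cos w)/2); positive since w/2 ∈ QI, so sin(w/2) = 0.9239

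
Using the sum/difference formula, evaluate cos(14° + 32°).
cos(14° + 32°) = cos 14° cos 32° - sin 14° sin 32° = 0.6947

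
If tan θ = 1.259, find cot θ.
cot θ = 1/tan θ = 0.7943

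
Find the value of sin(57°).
sin(57°) = 0.8387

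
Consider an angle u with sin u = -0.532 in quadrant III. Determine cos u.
cos u = ±√(1 - sin²u) = -0.8467 (negative in QIII)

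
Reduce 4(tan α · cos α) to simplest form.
4(tan α · cos α) = 4(sin α) (using Quotient identity)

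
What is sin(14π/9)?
sin(14π/9) = -0.9848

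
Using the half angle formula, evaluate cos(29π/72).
cos(29π/72) = √((1 + cos 29π/36)/2) = 0.3007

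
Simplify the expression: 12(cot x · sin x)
12(cot x · sin x) = 12(cos x) (using Quotient identity)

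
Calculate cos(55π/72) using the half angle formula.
cos(55π/72) = -√((1 + cos 55π/36)/2) = -0.7373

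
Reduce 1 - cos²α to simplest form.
1 - cos²α = sin²α (using Pythagorean identity)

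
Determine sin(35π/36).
sin(35π/36) = 0.08716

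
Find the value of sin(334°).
sin(334°) = -0.4384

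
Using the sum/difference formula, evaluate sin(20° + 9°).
sin(20° + 9°) = sin 20° cos 9° + cos 20° sin 9° = 0.4848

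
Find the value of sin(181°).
sin(181°) = -0.01745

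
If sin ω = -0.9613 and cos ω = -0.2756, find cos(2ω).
cos(2ω) = cos²ω - sin²ω = -0.8481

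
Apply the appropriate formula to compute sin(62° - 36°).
sin(62° - 36°) = sin 62° cos 36° - cos 62° sin 36° = 0.4384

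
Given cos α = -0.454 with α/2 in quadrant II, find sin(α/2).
sin(α/2) = ±√((1 - cos α)/2); positive since α/2 ∈ QII, so sin(α/2) = 0.8526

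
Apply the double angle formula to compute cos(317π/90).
cos(317π/90) = cos²317π/180 - sin²317π/180 = 0.06976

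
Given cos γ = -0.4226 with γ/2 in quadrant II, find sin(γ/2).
sin(γ/2) = ±√((1 - cos γ)/2); positive since γ/2 ∈ QII, so sin(γ/2) = 0.8434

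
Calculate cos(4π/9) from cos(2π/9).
cos(4π/9) = 2cos²2π/9 - 1 = 0.1736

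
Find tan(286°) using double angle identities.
tan(286°) = 2 tan 143° / (1 - tan²143°) = -3.487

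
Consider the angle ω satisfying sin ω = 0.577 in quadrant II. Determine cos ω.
cos ω = ±√(1 - sin²ω) = -0.8167 (negative in QII)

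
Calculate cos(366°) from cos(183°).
cos(366°) = cos²183° - sin²183° = 0.9945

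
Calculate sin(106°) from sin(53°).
sin(106°) = 2 sin 53° cos 53° = 0.9613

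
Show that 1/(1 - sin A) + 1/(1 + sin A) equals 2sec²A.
LHS = [(1 + sin A) + (1 - sin A)] / [(1 - sin A)(1 + sin A)] = 2/(1 - sin²A) = 2/cos²A = 2sec²A = RHS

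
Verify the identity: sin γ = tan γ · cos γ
RHS = (sin γ/cos γ) · cos γ = sin γ = LHS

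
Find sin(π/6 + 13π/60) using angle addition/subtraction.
sin(π/6 + 13π/60) = sin π/6 cos 13π/60 + cos π/6 sin 13π/60 = 0.9336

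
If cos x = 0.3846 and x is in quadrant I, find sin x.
sin x = 0.9231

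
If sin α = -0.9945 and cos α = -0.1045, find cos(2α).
cos(2α) = cos²α - sin²α = -0.9781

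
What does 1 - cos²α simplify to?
1 - cos²α = sin²α (using Pythagorean identity)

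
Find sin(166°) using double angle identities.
sin(166°) = 2 sin 83° cos 83° = 0.2419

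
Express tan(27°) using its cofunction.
tan(27°) = cot(90° - 27°) = cot(63°)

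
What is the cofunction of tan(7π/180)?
tan(7π/180) = cot(π/2 - 7π/180) = cot(83π/180)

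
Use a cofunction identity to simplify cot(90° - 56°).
cot(90° - 56°) = tan(56°)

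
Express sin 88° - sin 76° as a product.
sin 88° - sin 76° = 2 cos(82°) sin(6°)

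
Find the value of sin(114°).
sin(114°) = 0.9135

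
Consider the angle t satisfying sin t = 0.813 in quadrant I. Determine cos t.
cos t = √(1 - sin²t) = 0.5823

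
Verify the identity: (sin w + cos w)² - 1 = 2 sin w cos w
LHS = sin²w + 2 sin w cos w + cos²w - 1 = (sin²w + cos²w) + 2 sin w cos w - 1 = 1 + 2 sin w cos w - 1 = 2 sin w cos w = RHS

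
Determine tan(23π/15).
tan(23π/15) = -9.514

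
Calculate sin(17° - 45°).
sin(17° - 45°) = sin 17° cos 45° - cos 17° sin 45° = -0.4695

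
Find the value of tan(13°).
tan(13°) = 0.2309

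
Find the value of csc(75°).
csc(75°) = 1.035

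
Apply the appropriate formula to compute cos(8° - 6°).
cos(8° - 6°) = cos 8° cos 6° + sin 8° sin 6° = 0.9994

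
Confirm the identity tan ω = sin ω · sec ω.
RHS = sin ω · (1/cos ω) = sin ω/cos ω = tan ω = LHS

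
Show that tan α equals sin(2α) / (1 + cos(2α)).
RHS = 2 sin α cos α / (2cos²α) = sin α/cos α = tan α = LHS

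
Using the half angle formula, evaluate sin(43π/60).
sin(43π/60) = √((1 - cos 43π/30)/2) = 0.7771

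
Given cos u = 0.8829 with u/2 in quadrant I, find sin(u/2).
sin(u/2) = ±√((1 - cos u)/2); positive since u/2 ∈ QI, so sin(u/2) = 0.242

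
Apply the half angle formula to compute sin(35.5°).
sin(35.5°) = √((1 - cos 71°)/2) = 0.5807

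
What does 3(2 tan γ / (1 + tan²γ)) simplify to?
3(2 tan γ / (1 + tan²γ)) = 3(sin(2γ)) (using Double angle)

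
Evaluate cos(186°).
cos(186°) = -0.9945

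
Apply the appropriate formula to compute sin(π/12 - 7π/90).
sin(π/12 - 7π/90) = sin π/12 cos 7π/90 - cos π/12 sin 7π/90 = 0.01745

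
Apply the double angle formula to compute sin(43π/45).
sin(43π/45) = 2 sin 43π/90 cos 43π/90 = 0.1392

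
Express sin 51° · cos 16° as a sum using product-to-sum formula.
sin 51° cos 16° = (1/2)[sin(51°+16°) + sin(51°-16°)]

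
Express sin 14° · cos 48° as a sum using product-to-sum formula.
sin 14° cos 48° = (1/2)[sin(14°+48°) + sin(14°-48°)]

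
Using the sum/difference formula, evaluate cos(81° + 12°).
cos(81° + 12°) = cos 81° cos 12° - sin 81° sin 12° = -0.05234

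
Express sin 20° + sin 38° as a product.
sin 20° + sin 38° = 2 sin(29°) cos(-9°)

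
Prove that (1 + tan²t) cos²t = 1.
LHS = sec²t · cos²t = (1/cos²t) · cos²t = 1 = RHS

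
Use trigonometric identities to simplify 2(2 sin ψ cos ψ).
2(2 sin ψ cos ψ) = 2(sin(2ψ)) (using Double angle)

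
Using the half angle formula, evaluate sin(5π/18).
sin(5π/18) = √((1 - cos 5π/9)/2) = 0.766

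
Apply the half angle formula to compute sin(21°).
sin(21°) = √((1 - cos 42°)/2) = 0.3584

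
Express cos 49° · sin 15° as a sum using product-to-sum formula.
cos 49° sin 15° = (1/2)[sin(49°+15°) - sin(49°-15°)]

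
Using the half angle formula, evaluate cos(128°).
cos(128°) = -√((1 + cos 256°)/2) = -0.6157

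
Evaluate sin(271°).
sin(271°) = -0.9998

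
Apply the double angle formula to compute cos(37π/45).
cos(37π/45) = 1 - 2sin²37π/90 = -0.848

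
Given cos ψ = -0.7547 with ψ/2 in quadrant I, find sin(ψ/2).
sin(ψ/2) = ±√((1 - cos ψ)/2); positive since ψ/2 ∈ QI, so sin(ψ/2) = 0.9367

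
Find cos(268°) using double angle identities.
cos(268°) = cos²134° - sin²134° = -0.0349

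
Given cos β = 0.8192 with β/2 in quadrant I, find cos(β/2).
cos(β/2) = ±√((1 + cos β)/2); positive since β/2 ∈ QI, so cos(β/2) = 0.9537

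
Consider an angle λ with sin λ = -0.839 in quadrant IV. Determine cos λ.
cos λ = √(1 - sin²λ) = 0.5441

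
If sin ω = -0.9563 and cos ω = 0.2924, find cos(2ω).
cos(2ω) = cos²ω - sin²ω = -0.829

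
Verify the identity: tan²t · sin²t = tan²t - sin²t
RHS = sin²t/cos²t - sin²t = sin²t(1/cos²t - 1) = sin²t · (1 - cos²t)/cos²t = sin²t · sin²t/cos²t = sin²t · tan²t = LHS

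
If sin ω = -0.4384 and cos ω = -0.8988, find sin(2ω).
sin(2ω) = 2 sin ω cos ω = 0.7881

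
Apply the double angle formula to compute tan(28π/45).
tan(28π/45) = 2 tan 14π/45 / (1 - tan²14π/45) = -2.475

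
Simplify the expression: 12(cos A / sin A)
12(cos A / sin A) = 12(cot A) (using Quotient identity)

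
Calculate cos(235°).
cos(235°) = -0.5736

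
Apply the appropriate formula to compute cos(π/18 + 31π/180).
cos(π/18 + 31π/180) = cos π/18 cos 31π/180 - sin π/18 sin 31π/180 = 0.7547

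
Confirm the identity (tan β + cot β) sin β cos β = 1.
LHS = (sin β/cos β + cos β/sin β) sin β cos β = ((sin²β + cos²β)/(sin β cos β)) · sin β cos β = sin²β + cos²β = 1 = RHS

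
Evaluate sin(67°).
sin(67°) = 0.9205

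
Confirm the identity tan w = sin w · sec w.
RHS = sin w · (1/cos w) = sin w/cos w = tan w = LHS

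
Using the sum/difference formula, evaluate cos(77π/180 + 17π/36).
cos(77π/180 + 17π/36) = cos 77π/180 cos 17π/36 - sin 77π/180 sin 17π/36 = -0.9511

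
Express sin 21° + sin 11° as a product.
sin 21° + sin 11° = 2 sin(16°) cos(5°)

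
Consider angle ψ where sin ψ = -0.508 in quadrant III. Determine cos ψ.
cos ψ = ±√(1 - sin²ψ) = -0.8614 (negative in QIII)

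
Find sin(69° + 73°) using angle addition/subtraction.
sin(69° + 73°) = sin 69° cos 73° + cos 69° sin 73° = 0.6157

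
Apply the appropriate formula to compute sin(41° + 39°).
sin(41° + 39°) = sin 41° cos 39° + cos 41° sin 39° = 0.9848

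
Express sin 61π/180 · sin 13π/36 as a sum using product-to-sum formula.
sin 61π/180 sin 13π/36 = (1/2)[cos(61π/180-13π/36) - cos(61π/180+13π/36)]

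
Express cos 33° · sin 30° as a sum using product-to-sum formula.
cos 33° sin 30° = (1/2)[sin(33°+30°) - sin(33°-30°)]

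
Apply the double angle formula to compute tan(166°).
tan(166°) = 2 tan 83° / (1 - tan²83°) = -0.2493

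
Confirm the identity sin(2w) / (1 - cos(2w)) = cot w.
LHS = 2 sin w cos w / (2sin²w) = cos w/sin w = cot w = RHS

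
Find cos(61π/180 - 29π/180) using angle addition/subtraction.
cos(61π/180 - 29π/180) = cos 61π/180 cos 29π/180 + sin 61π/180 sin 29π/180 = 0.848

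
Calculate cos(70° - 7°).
cos(70° - 7°) = cos 70° cos 7° + sin 70° sin 7° = 0.454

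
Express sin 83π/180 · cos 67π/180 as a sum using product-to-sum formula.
sin 83π/180 cos 67π/180 = (1/2)[sin(83π/180+67π/180) + sin(83π/180-67π/180)]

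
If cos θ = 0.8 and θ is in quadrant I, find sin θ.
sin θ = 0.6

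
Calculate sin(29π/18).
sin(29π/18) = -0.9397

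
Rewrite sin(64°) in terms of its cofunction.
sin(64°) = cos(90° - 64°) = cos(26°)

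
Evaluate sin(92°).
sin(92°) = 0.9994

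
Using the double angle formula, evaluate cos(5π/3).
cos(5π/3) = cos²5π/6 - sin²5π/6 = 1/2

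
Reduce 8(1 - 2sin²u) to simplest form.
8(1 - 2sin²u) = 8(cos(2u)) (using Double angle)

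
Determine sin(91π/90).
sin(91π/90) = -0.0349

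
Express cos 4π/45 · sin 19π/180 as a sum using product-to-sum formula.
cos 4π/45 sin 19π/180 = (1/2)[sin(4π/45+19π/180) - sin(4π/45-19π/180)]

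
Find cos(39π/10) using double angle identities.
cos(39π/10) = 2cos²39π/20 - 1 = 0.9511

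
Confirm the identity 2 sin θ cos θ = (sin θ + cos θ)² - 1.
RHS = sin²θ + 2 sin θ cos θ + cos²θ - 1 = (sin²θ + cos²θ) + 2 sin θ cos θ - 1 = 1 + 2 sin θ cos θ - 1 = 2 sin θ cos θ = LHS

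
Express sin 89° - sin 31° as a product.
sin 89° - sin 31° = 2 cos(60°) sin(29°)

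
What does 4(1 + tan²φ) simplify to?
4(1 + tan²φ) = 4(sec²φ) (using Pythagorean identity)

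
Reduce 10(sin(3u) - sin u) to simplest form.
10(sin(3u) - sin u) = 10(2 cos(2u) sin u) (using Sum-to-product)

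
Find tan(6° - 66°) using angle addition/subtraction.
tan(6° - 66°) = (tan 6° - tan 66°)/(1 + tan 6° tan 66°) = -√3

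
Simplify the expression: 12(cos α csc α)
12(cos α csc α) = 12(cot α) (using Reciprocal + quotient)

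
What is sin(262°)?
sin(262°) = -0.9903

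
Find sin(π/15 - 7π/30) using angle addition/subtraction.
sin(π/15 - 7π/30) = sin π/15 cos 7π/30 - cos π/15 sin 7π/30 = -1/2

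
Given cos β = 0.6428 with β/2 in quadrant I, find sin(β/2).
sin(β/2) = ±√((1 - cos β)/2); positive since β/2 ∈ QI, so sin(β/2) = 0.4226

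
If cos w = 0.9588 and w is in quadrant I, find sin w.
sin w = 0.2841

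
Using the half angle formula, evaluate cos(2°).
cos(2°) = √((1 + cos 4°)/2) = 0.9994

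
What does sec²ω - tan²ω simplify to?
sec²ω - tan²ω = 1 (using Pythagorean identity)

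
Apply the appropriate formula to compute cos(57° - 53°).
cos(57° - 53°) = cos 57° cos 53° + sin 57° sin 53° = 0.9976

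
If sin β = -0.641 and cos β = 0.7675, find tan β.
tan β = sin β / cos β = -0.8352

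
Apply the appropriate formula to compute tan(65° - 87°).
tan(65° - 87°) = (tan 65° - tan 87°)/(1 + tan 65° tan 87°) = -0.404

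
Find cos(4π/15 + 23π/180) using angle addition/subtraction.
cos(4π/15 + 23π/180) = cos 4π/15 cos 23π/180 - sin 4π/15 sin 23π/180 = 0.3256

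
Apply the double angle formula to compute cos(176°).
cos(176°) = cos²88° - sin²88° = -0.9976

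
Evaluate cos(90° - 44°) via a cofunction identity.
cos(90° - 44°) = sin(44°) = 0.6947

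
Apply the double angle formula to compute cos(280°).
cos(280°) = cos²140° - sin²140° = 0.1736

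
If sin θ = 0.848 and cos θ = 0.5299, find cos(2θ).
cos(2θ) = cos²θ - sin²θ = -0.4383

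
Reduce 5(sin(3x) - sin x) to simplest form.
5(sin(3x) - sin x) = 5(2 cos(2x) sin x) (using Sum-to-product)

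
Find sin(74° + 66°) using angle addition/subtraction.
sin(74° + 66°) = sin 74° cos 66° + cos 74° sin 66° = 0.6428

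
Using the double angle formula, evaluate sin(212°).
sin(212°) = 2 sin 106° cos 106° = -0.5299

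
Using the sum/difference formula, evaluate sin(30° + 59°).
sin(30° + 59°) = sin 30° cos 59° + cos 30° sin 59° = 0.9998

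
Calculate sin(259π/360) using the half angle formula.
sin(259π/360) = √((1 - cos 259π/180)/2) = 0.7716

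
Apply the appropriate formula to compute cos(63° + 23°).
cos(63° + 23°) = cos 63° cos 23° - sin 63° sin 23° = 0.06976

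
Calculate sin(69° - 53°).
sin(69° - 53°) = sin 69° cos 53° - cos 69° sin 53° = 0.2756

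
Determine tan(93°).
tan(93°) = -19.08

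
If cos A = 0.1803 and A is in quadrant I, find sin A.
sin A = 0.9836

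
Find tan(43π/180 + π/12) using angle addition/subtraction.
tan(43π/180 + π/12) = (tan 43π/180 + tan π/12)/(1 - tan 43π/180 tan π/12) = 1.6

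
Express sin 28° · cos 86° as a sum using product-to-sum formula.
sin 28° cos 86° = (1/2)[sin(28°+86°) + sin(28°-86°)]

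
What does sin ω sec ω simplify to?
sin ω sec ω = tan ω (using Reciprocal + quotient)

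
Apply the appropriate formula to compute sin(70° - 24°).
sin(70° - 24°) = sin 70° cos 24° - cos 70° sin 24° = 0.7193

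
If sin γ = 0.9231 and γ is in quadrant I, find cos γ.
cos γ = 0.3846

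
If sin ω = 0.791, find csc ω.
csc ω = 1/sin ω = 1.264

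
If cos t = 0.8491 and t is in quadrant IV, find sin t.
sin t = -0.5282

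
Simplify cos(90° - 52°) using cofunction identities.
cos(90° - 52°) = sin(52°)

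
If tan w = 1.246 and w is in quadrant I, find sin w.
sin w = 0.7799 (using tan²w + 1 = sec²w)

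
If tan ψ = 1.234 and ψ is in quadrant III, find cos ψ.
cos ψ = -0.6296 (using tan²ψ + 1 = sec²ψ)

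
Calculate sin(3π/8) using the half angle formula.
sin(3π/8) = √((1 - cos 3π/4)/2) = √(2+√2)/2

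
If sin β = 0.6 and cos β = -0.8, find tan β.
tan β = sin β / cos β = -0.75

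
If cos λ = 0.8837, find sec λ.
sec λ = 1/cos λ = 1.132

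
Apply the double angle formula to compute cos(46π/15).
cos(46π/15) = cos²23π/15 - sin²23π/15 = -0.9781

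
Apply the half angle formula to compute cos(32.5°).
cos(32.5°) = √((1 + cos 65°)/2) = 0.8434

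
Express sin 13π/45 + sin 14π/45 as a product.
sin 13π/45 + sin 14π/45 = 2 sin(3π/10) cos(-π/90)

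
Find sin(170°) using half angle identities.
sin(170°) = √((1 - cos 340°)/2) = 0.1736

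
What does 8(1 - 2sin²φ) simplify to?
8(1 - 2sin²φ) = 8(cos(2φ)) (using Double angle)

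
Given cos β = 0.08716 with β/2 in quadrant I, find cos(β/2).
cos(β/2) = ±√((1 + cos β)/2); positive since β/2 ∈ QI, so cos(β/2) = 0.7373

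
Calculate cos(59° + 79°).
cos(59° + 79°) = cos 59° cos 79° - sin 59° sin 79° = -0.7431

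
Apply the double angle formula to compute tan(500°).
tan(500°) = 2 tan 250° / (1 - tan²250°) = -0.8391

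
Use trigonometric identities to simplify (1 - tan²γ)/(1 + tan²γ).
(1 - tan²γ)/(1 + tan²γ) = cos(2γ) (using Double angle)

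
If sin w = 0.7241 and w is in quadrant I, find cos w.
cos w = 0.6897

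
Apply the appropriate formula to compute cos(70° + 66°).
cos(70° + 66°) = cos 70° cos 66° - sin 70° sin 66° = -0.7193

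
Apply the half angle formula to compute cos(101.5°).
cos(101.5°) = -√((1 + cos 203°)/2) = -0.1994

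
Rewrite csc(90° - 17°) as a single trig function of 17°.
csc(90° - 17°) = sec(17°)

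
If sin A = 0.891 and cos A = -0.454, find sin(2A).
sin(2A) = 2 sin A cos A = -0.809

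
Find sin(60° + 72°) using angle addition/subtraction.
sin(60° + 72°) = sin 60° cos 72° + cos 60° sin 72° = 0.7431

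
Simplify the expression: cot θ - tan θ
cot θ - tan θ = 2 cot(2θ) (using Double angle)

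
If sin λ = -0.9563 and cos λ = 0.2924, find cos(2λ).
cos(2λ) = cos²λ - sin²λ = -0.829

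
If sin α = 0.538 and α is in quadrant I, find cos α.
cos α = 0.8429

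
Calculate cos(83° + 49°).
cos(83° + 49°) = cos 83° cos 49° - sin 83° sin 49° = -0.6691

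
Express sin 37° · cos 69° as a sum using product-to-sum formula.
sin 37° cos 69° = (1/2)[sin(37°+69°) + sin(37°-69°)]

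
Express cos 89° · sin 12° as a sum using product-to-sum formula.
cos 89° sin 12° = (1/2)[sin(89°+12°) - sin(89°-12°)]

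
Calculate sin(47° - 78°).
sin(47° - 78°) = sin 47° cos 78° - cos 47° sin 78° = -0.515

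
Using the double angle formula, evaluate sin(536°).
sin(536°) = 2 sin 268° cos 268° = 0.06976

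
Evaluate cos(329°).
cos(329°) = 0.8572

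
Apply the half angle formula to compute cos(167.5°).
cos(167.5°) = -√((1 + cos 335°)/2) = -0.9763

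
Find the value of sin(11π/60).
sin(11π/60) = 0.5446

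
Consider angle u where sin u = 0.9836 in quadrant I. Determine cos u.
cos u = √(1 - sin²u) = 0.1804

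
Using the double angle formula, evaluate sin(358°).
sin(358°) = 2 sin 179° cos 179° = -0.0349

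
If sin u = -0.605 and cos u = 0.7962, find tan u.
tan u = sin u / cos u = -0.7599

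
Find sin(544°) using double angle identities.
sin(544°) = 2 sin 272° cos 272° = -0.06976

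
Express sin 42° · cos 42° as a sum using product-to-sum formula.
sin 42° cos 42° = (1/2)[sin(42°+42°) + sin(42°-42°)]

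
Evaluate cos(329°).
cos(329°) = 0.8572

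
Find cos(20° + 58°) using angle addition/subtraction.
cos(20° + 58°) = cos 20° cos 58° - sin 20° sin 58° = 0.2079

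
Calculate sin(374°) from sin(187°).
sin(374°) = 2 sin 187° cos 187° = 0.2419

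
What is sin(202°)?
sin(202°) = -0.3746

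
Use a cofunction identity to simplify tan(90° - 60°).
tan(90° - 60°) = cot(60°)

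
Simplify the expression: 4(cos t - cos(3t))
4(cos t - cos(3t)) = 4(2 sin(2t) sin t) (using Sum-to-product)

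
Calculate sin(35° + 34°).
sin(35° + 34°) = sin 35° cos 34° + cos 35° sin 34° = 0.9336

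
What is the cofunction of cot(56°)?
cot(56°) = tan(90° - 56°) = tan(34°)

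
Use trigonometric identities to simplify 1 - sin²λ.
1 - sin²λ = cos²λ (using Pythagorean identity)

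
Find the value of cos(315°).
cos(315°) = √2/2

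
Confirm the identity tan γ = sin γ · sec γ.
RHS = sin γ · (1/cos γ) = sin γ/cos γ = tan γ = LHS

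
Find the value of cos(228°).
cos(228°) = -0.6691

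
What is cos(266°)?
cos(266°) = -0.06976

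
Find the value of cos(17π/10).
cos(17π/10) = 0.5878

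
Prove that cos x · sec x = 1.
LHS = cos x · (1/cos x) = 1 = RHS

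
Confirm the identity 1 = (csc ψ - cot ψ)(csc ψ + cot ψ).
RHS = csc²ψ - cot²ψ = (1 + cot²ψ) - cot²ψ = 1 = LHS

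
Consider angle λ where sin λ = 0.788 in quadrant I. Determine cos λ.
cos λ = √(1 - sin²λ) = 0.6157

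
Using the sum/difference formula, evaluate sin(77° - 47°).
sin(77° - 47°) = sin 77° cos 47° - cos 77° sin 47° = 1/2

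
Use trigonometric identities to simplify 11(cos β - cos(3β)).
11(cos β - cos(3β)) = 11(2 sin(2β) sin β) (using Sum-to-product)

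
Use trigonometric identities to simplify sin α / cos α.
sin α / cos α = tan α (using Quotient identity)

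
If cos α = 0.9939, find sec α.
sec α = 1/cos α = 1.006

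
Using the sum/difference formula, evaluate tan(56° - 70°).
tan(56° - 70°) = (tan 56° - tan 70°)/(1 + tan 56° tan 70°) = -0.2493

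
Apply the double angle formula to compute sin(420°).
sin(420°) = 2 sin 210° cos 210° = √3/2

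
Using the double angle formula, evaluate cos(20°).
cos(20°) = 1 - 2sin²10° = 0.9397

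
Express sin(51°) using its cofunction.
sin(51°) = cos(90° - 51°) = cos(39°)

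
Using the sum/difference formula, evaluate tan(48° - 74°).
tan(48° - 74°) = (tan 48° - tan 74°)/(1 + tan 48° tan 74°) = -0.4877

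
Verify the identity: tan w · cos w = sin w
LHS = (sin w/cos w) · cos w = sin w = RHS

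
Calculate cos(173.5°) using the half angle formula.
cos(173.5°) = -√((1 + cos 347°)/2) = -0.9936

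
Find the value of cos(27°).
cos(27°) = 0.891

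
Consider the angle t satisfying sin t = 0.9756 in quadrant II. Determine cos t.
cos t = ±√(1 - sin²t) = -0.2196 (negative in QII)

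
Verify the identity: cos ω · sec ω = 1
LHS = cos ω · (1/cos ω) = 1 = RHS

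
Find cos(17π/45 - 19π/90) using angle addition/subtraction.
cos(17π/45 - 19π/90) = cos 17π/45 cos 19π/90 + sin 17π/45 sin 19π/90 = √3/2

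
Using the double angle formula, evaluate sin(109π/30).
sin(109π/30) = 2 sin 109π/60 cos 109π/60 = -0.9135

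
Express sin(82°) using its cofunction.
sin(82°) = cos(90° - 82°) = cos(8°)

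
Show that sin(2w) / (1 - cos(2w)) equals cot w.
LHS = 2 sin w cos w / (2sin²w) = cos w/sin w = cot w = RHS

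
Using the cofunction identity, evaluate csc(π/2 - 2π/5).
csc(π/2 - 2π/5) = sec(2π/5) = 3.236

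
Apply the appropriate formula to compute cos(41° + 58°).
cos(41° + 58°) = cos 41° cos 58° - sin 41° sin 58° = -0.1564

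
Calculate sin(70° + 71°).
sin(70° + 71°) = sin 70° cos 71° + cos 70° sin 71° = 0.6293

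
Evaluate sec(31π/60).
sec(31π/60) = -19.11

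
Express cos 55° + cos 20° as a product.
cos 55° + cos 20° = 2 cos(37.5°) cos(17.5°)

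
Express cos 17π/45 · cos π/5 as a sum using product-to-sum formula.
cos 17π/45 cos π/5 = (1/2)[cos(17π/45-π/5) + cos(17π/45+π/5)]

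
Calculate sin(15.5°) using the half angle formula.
sin(15.5°) = √((1 - cos 31°)/2) = 0.2672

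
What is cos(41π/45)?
cos(41π/45) = -0.9613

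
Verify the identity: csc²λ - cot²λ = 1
LHS = 1/sin²λ - cos²λ/sin²λ = (1 - cos²λ)/sin²λ = sin²λ/sin²λ = 1 = RHS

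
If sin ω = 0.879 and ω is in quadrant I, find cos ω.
cos ω = 0.4768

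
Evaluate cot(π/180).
cot(π/180) = 57.29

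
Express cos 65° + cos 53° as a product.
cos 65° + cos 53° = 2 cos(59°) cos(6°)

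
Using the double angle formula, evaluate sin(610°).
sin(610°) = 2 sin 305° cos 305° = -0.9397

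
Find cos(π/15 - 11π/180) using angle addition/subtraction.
cos(π/15 - 11π/180) = cos π/15 cos 11π/180 + sin π/15 sin 11π/180 = 0.9998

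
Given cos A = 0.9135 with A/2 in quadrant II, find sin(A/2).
sin(A/2) = ±√((1 - cos A)/2); positive since A/2 ∈ QII, so sin(A/2) = 0.208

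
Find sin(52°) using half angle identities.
sin(52°) = √((1 - cos 104°)/2) = 0.788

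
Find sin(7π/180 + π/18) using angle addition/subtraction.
sin(7π/180 + π/18) = sin 7π/180 cos π/18 + cos 7π/180 sin π/18 = 0.2924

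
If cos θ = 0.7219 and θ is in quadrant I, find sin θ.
sin θ = 0.692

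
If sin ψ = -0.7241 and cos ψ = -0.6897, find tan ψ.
tan ψ = sin ψ / cos ψ = 1.05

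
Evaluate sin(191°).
sin(191°) = -0.1908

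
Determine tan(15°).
tan(15°) = 2-√3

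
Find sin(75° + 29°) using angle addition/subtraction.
sin(75° + 29°) = sin 75° cos 29° + cos 75° sin 29° = 0.9703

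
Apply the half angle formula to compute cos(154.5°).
cos(154.5°) = -√((1 + cos 309°)/2) = -0.9026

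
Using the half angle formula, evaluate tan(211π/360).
tan(211π/360) = sin 211π/180 / (1 + cos 211π/180) = -3.606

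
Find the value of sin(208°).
sin(208°) = -0.4695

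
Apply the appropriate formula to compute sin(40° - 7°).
sin(40° - 7°) = sin 40° cos 7° - cos 40° sin 7° = 0.5446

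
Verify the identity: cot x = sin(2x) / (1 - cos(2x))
RHS = 2 sin x cos x / (2sin²x) = cos x/sin x = cot x = LHS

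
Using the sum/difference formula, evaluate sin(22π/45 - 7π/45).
sin(22π/45 - 7π/45) = sin 22π/45 cos 7π/45 - cos 22π/45 sin 7π/45 = √3/2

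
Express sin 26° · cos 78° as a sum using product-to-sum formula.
sin 26° cos 78° = (1/2)[sin(26°+78°) + sin(26°-78°)]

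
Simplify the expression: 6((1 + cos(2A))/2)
6((1 + cos(2A))/2) = 6(cos²A) (using Power reduction)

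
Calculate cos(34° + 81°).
cos(34° + 81°) = cos 34° cos 81° - sin 34° sin 81° = -0.4226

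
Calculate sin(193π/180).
sin(193π/180) = -0.225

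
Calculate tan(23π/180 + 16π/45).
tan(23π/180 + 16π/45) = (tan 23π/180 + tan 16π/45)/(1 - tan 23π/180 tan 16π/45) = 19.08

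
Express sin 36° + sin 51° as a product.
sin 36° + sin 51° = 2 sin(43.5°) cos(-7.5°)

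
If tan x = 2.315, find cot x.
cot x = 1/tan x = 0.432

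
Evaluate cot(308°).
cot(308°) = -0.7813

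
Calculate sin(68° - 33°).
sin(68° - 33°) = sin 68° cos 33° - cos 68° sin 33° = 0.5736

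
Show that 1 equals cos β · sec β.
RHS = cos β · (1/cos β) = 1 = LHS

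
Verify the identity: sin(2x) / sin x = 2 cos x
LHS = 2 sin x cos x / sin x = 2 cos x = RHS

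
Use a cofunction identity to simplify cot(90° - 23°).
cot(90° - 23°) = tan(23°)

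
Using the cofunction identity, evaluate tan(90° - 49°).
tan(90° - 49°) = cot(49°) = 0.8693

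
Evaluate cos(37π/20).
cos(37π/20) = 0.891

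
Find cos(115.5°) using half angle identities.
cos(115.5°) = -√((1 + cos 231°)/2) = -0.4305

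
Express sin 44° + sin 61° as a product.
sin 44° + sin 61° = 2 sin(52.5°) cos(-8.5°)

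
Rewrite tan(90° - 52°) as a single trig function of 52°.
tan(90° - 52°) = cot(52°)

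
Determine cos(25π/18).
cos(25π/18) = -0.342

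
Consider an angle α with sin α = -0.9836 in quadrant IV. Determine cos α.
cos α = √(1 - sin²α) = 0.1804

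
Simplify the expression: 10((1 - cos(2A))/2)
10((1 - cos(2A))/2) = 10(sin²A) (using Power reduction)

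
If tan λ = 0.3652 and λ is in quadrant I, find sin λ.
sin λ = 0.343 (using tan²λ + 1 = sec²λ)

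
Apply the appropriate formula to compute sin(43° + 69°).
sin(43° + 69°) = sin 43° cos 69° + cos 43° sin 69° = 0.9272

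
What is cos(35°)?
cos(35°) = 0.8192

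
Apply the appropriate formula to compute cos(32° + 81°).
cos(32° + 81°) = cos 32° cos 81° - sin 32° sin 81° = -0.3907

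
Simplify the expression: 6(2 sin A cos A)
6(2 sin A cos A) = 6(sin(2A)) (using Double angle)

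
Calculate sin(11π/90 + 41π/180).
sin(11π/90 + 41π/180) = sin 11π/90 cos 41π/180 + cos 11π/90 sin 41π/180 = 0.891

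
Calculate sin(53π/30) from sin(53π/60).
sin(53π/30) = 2 sin 53π/60 cos 53π/60 = -0.6691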